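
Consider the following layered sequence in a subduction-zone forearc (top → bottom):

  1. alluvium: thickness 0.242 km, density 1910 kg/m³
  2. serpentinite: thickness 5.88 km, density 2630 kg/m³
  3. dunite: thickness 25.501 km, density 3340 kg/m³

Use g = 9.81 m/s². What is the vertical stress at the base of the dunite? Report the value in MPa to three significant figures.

992 MPa

alluvium: 1910 kg/m³ × 9.81 m/s² × 242 m = 4.534×10^6 Pa = 4.534 MPa
serpentinite: 2630 kg/m³ × 9.81 m/s² × 5880 m = 1.517×10^8 Pa = 151.7 MPa
dunite: 3340 kg/m³ × 9.81 m/s² × 25501 m = 8.356×10^8 Pa = 835.6 MPa
Total = 4.534 + 151.7 + 835.6 = 991.79 MPa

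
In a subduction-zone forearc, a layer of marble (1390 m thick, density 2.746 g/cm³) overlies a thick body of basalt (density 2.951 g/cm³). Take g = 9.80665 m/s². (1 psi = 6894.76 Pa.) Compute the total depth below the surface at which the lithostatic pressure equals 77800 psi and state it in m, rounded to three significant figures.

18600 m

Pressure at base of upper layers: 2746×9.80665×1390 = 3.743×10^7 Pa = 5429 psi
Remaining pressure to be supplied by basalt: 5.364×10^8 − 3.743×10^7 = 4.990×10^8 Pa
Additional depth in basalt = 4.990×10^8 Pa / (2951 kg/m³ × 9.80665 m/s²) = 17242 m
Total depth = 1390 m + 17242 m = 18632 m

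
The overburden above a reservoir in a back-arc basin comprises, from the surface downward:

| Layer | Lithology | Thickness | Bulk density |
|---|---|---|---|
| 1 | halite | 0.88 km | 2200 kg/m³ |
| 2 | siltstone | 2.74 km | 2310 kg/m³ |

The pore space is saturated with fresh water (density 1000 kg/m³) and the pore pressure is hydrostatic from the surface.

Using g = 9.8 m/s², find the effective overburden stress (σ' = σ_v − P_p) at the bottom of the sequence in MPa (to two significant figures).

Overburden (lithostatic) stress σ_v:
halite: 2200 kg/m³ × 9.8 m/s² × 880 m = 1.897×10^7 Pa = 18.97 MPa
siltstone: 2310 kg/m³ × 9.8 m/s² × 2740 m = 6.203×10^7 Pa = 62.03 MPa
Total = 18.97 + 62.03 = 81.001 MPa
Pore pressure P_p = 1000 kg/m³ × 9.8 m/s² × 3620 m = 3.548×10^7 Pa = 35.48 MPa
Effective stress σ' = σ_v − P_p = 81.00 − 35.48 = 45.525 MPa

46 MPa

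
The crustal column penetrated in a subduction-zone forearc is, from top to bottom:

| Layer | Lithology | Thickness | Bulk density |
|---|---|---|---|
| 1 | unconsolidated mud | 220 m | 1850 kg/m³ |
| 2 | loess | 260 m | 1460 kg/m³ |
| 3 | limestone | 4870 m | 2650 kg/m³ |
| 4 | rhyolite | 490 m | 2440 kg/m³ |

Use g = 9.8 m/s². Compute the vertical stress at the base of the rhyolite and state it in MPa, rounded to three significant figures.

unconsolidated mud: 1850 kg/m³ × 9.8 m/s² × 220 m = 3.989×10^6 Pa = 3.989 MPa
loess: 1460 kg/m³ × 9.8 m/s² × 260 m = 3.720×10^6 Pa = 3.720 MPa
limestone: 2650 kg/m³ × 9.8 m/s² × 4870 m = 1.265×10^8 Pa = 126.5 MPa
rhyolite: 2440 kg/m³ × 9.8 m/s² × 490 m = 1.172×10^7 Pa = 11.72 MPa
Total = 3.989 + 3.720 + 126.5 + 11.72 = 145.90 MPa

146 MPa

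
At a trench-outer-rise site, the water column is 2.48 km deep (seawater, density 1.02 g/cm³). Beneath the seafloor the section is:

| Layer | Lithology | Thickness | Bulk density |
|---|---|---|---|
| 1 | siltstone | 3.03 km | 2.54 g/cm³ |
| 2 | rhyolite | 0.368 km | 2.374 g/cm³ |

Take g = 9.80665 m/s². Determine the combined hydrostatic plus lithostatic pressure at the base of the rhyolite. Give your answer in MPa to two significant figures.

110 MPa

seawater: 1020 kg/m³ × 9.80665 m/s² × 2480 m = 2.481×10^7 Pa = 24.81 MPa
siltstone: 2540 kg/m³ × 9.80665 m/s² × 3030 m = 7.547×10^7 Pa = 75.47 MPa
rhyolite: 2374 kg/m³ × 9.80665 m/s² × 368 m = 8.567×10^6 Pa = 8.567 MPa
Total = 24.81 + 75.47 + 8.567 = 108.85 MPa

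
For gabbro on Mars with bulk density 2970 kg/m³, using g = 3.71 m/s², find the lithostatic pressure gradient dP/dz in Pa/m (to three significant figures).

11000 Pa/m

dP/dz = ρg = 2970 kg/m³ × 3.71 m/s² = 11019 Pa/m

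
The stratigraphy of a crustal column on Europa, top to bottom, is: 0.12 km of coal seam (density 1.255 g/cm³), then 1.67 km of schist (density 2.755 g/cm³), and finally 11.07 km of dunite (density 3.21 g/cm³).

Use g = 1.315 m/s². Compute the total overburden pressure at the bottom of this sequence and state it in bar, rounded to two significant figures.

coal seam: 1255 kg/m³ × 1.315 m/s² × 120 m = 1.980×10^5 Pa = 1.980 bar
schist: 2755 kg/m³ × 1.315 m/s² × 1670 m = 6.050×10^6 Pa = 60.50 bar
dunite: 3210 kg/m³ × 1.315 m/s² × 11070 m = 4.673×10^7 Pa = 467.3 bar
Total = 1.980 + 60.50 + 467.3 = 529.76 bar

530 bar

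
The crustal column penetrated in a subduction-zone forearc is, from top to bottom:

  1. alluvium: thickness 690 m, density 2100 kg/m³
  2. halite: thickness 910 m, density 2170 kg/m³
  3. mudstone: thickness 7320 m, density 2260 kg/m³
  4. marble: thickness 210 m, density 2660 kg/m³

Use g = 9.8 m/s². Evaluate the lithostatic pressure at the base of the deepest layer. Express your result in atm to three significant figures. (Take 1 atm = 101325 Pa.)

1990 atm

alluvium: 2100 kg/m³ × 9.8 m/s² × 690 m = 1.420×10^7 Pa = 140.1 atm
halite: 2170 kg/m³ × 9.8 m/s² × 910 m = 1.935×10^7 Pa = 191.0 atm
mudstone: 2260 kg/m³ × 9.8 m/s² × 7320 m = 1.621×10^8 Pa = 1600 atm
marble: 2660 kg/m³ × 9.8 m/s² × 210 m = 5.474×10^6 Pa = 54.03 atm
Total = 140.1 + 191.0 + 1600 + 54.03 = 1985.2 atm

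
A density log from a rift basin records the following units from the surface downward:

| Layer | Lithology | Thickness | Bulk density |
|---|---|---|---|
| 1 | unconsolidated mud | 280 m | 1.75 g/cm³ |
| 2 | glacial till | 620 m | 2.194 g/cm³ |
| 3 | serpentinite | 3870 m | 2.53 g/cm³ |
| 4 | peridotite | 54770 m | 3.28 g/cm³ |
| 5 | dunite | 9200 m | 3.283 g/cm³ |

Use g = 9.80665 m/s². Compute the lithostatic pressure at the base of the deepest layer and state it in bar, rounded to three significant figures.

unconsolidated mud: 1750 kg/m³ × 9.80665 m/s² × 280 m = 4.805×10^6 Pa = 48.05 bar
glacial till: 2194 kg/m³ × 9.80665 m/s² × 620 m = 1.334×10^7 Pa = 133.4 bar
serpentinite: 2530 kg/m³ × 9.80665 m/s² × 3870 m = 9.602×10^7 Pa = 960.2 bar
peridotite: 3280 kg/m³ × 9.80665 m/s² × 54770 m = 1.762×10^9 Pa = 17617 bar
dunite: 3283 kg/m³ × 9.80665 m/s² × 9200 m = 2.962×10^8 Pa = 2962 bar
Total = 48.05 + 133.4 + 960.2 + 17617 + 2962 = 21721 bar

21700 bar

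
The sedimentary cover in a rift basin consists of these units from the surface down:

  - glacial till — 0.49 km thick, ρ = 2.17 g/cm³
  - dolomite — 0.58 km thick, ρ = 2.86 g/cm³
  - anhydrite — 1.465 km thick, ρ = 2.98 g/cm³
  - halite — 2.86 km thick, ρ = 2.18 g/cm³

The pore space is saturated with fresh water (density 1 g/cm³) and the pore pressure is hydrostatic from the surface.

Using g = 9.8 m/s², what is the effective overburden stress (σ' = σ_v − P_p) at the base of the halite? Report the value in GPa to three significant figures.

0.0777 GPa

Overburden (lithostatic) stress σ_v:
glacial till: 2170 kg/m³ × 9.8 m/s² × 490 m = 1.042×10^7 Pa = 10.42 MPa
dolomite: 2860 kg/m³ × 9.8 m/s² × 580 m = 1.626×10^7 Pa = 16.26 MPa
anhydrite: 2980 kg/m³ × 9.8 m/s² × 1465 m = 4.278×10^7 Pa = 42.78 MPa
halite: 2180 kg/m³ × 9.8 m/s² × 2860 m = 6.110×10^7 Pa = 61.10 MPa
Total = 10.42 + 16.26 + 42.78 + 61.10 = 130.56 MPa
Pore pressure P_p = 1000 kg/m³ × 9.8 m/s² × 5395 m = 5.287×10^7 Pa = 52.87 MPa
Effective stress σ' = σ_v − P_p = 130.6 − 52.87 = 77.690 MPa = 0.077690 GPa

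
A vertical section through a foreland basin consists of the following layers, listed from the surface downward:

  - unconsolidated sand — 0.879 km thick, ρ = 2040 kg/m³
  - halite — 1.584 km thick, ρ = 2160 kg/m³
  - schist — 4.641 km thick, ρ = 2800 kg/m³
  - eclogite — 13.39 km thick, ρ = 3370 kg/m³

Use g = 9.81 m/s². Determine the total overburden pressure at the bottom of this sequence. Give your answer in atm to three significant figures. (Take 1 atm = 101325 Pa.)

6130 atm

unconsolidated sand: 2040 kg/m³ × 9.81 m/s² × 879 m = 1.759×10^7 Pa = 173.6 atm
halite: 2160 kg/m³ × 9.81 m/s² × 1584 m = 3.356×10^7 Pa = 331.3 atm
schist: 2800 kg/m³ × 9.81 m/s² × 4641 m = 1.275×10^8 Pa = 1258 atm
eclogite: 3370 kg/m³ × 9.81 m/s² × 13390 m = 4.427×10^8 Pa = 4369 atm
Total = 173.6 + 331.3 + 1258 + 4369 = 6131.8 atm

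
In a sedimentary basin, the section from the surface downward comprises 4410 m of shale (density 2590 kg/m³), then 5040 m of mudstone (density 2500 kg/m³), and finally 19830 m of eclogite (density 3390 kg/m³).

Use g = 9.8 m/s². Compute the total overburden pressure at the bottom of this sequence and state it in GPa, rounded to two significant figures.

0.89 GPa

shale: 2590 kg/m³ × 9.8 m/s² × 4410 m = 1.119×10^8 Pa = 0.1119 GPa
mudstone: 2500 kg/m³ × 9.8 m/s² × 5040 m = 1.235×10^8 Pa = 0.1235 GPa
eclogite: 3390 kg/m³ × 9.8 m/s² × 19830 m = 6.588×10^8 Pa = 0.6588 GPa
Total = 0.1119 + 0.1235 + 0.6588 = 0.89421 GPa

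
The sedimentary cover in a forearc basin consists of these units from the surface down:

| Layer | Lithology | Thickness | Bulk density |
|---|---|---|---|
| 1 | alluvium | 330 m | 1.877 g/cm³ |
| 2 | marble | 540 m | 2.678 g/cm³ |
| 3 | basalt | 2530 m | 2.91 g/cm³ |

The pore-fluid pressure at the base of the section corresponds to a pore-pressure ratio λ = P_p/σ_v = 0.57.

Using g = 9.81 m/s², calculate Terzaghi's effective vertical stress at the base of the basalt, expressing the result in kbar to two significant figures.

Overburden (lithostatic) stress σ_v:
alluvium: 1877 kg/m³ × 9.81 m/s² × 330 m = 6.076×10^6 Pa = 6.076 MPa
marble: 2678 kg/m³ × 9.81 m/s² × 540 m = 1.419×10^7 Pa = 14.19 MPa
basalt: 2910 kg/m³ × 9.81 m/s² × 2530 m = 7.222×10^7 Pa = 72.22 MPa
Total = 6.076 + 14.19 + 72.22 = 92.487 MPa
Pore pressure P_p = λ·σ_v = 0.57 × 92.49 MPa = 52.72 MPa
Effective stress σ' = σ_v − P_p = 92.49 − 52.72 = 39.769 MPa = 0.39769 kbar

0.40 kbar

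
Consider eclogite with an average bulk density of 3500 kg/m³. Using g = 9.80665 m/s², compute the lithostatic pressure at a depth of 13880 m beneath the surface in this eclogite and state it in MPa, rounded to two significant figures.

eclogite: 3500 kg/m³ × 9.80665 m/s² × 13880 m = 4.764×10^8 Pa = 476.4 MPa

480 MPa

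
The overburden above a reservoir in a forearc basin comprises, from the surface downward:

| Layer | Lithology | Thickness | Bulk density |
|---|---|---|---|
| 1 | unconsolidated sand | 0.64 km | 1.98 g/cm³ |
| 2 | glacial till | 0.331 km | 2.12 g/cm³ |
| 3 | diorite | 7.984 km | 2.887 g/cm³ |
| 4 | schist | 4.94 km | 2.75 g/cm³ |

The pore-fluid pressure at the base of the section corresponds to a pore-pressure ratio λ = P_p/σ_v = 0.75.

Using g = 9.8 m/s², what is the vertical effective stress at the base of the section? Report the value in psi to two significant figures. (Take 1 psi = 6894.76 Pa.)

Overburden (lithostatic) stress σ_v:
unconsolidated sand: 1980 kg/m³ × 9.8 m/s² × 640 m = 1.242×10^7 Pa = 12.42 MPa
glacial till: 2120 kg/m³ × 9.8 m/s² × 331 m = 6.877×10^6 Pa = 6.877 MPa
diorite: 2887 kg/m³ × 9.8 m/s² × 7984 m = 2.259×10^8 Pa = 225.9 MPa
schist: 2750 kg/m³ × 9.8 m/s² × 4940 m = 1.331×10^8 Pa = 133.1 MPa
Total = 12.42 + 6.877 + 225.9 + 133.1 = 378.32 MPa
Pore pressure P_p = λ·σ_v = 0.75 × 378.3 MPa = 283.7 MPa
Effective stress σ' = σ_v − P_p = 378.3 − 283.7 = 94.579 MPa = 13718 psi

14000 psi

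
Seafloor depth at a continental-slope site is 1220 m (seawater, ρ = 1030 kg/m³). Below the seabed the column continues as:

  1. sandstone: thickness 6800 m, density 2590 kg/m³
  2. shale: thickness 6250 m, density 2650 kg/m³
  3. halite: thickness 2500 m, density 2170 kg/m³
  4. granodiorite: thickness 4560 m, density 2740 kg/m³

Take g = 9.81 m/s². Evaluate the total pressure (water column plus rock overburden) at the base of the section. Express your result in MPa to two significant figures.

520 MPa

seawater: 1030 kg/m³ × 9.81 m/s² × 1220 m = 1.233×10^7 Pa = 12.33 MPa
sandstone: 2590 kg/m³ × 9.81 m/s² × 6800 m = 1.728×10^8 Pa = 172.8 MPa
shale: 2650 kg/m³ × 9.81 m/s² × 6250 m = 1.625×10^8 Pa = 162.5 MPa
halite: 2170 kg/m³ × 9.81 m/s² × 2500 m = 5.322×10^7 Pa = 53.22 MPa
granodiorite: 2740 kg/m³ × 9.81 m/s² × 4560 m = 1.226×10^8 Pa = 122.6 MPa
Total = 12.33 + 172.8 + 162.5 + 53.22 + 122.6 = 523.37 MPa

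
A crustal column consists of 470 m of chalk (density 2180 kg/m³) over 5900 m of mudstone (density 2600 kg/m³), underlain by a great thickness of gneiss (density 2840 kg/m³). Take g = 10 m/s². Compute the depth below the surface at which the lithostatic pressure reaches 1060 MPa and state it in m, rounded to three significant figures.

37900 m

Pressure at base of upper layers: 2180×10×470 + 2600×10×5900 = 1.636×10^8 Pa = 163.6 MPa
Remaining pressure to be supplied by gneiss: 1.060×10^9 − 1.636×10^8 = 8.964×10^8 Pa
Additional depth in gneiss = 8.964×10^8 Pa / (2840 kg/m³ × 10 m/s²) = 31562 m
Total depth = 6370 m + 31562 m = 37932 m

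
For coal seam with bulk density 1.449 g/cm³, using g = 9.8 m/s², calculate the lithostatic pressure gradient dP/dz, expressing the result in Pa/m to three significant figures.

dP/dz = ρg = 1449 kg/m³ × 9.8 m/s² = 14200 Pa/m

14200 Pa/m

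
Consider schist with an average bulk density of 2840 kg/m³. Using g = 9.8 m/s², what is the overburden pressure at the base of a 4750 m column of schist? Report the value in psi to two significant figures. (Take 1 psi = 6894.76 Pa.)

schist: 2840 kg/m³ × 9.8 m/s² × 4750 m = 1.322×10^8 Pa = 19174 psi

19000 psi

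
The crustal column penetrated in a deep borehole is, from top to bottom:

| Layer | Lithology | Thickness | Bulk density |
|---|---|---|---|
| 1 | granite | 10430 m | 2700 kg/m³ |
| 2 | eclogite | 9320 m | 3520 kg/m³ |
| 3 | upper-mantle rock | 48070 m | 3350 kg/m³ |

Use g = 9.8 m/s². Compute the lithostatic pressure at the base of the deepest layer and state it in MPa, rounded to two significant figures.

2200 MPa

granite: 2700 kg/m³ × 9.8 m/s² × 10430 m = 2.760×10^8 Pa = 276.0 MPa
eclogite: 3520 kg/m³ × 9.8 m/s² × 9320 m = 3.215×10^8 Pa = 321.5 MPa
upper-mantle rock: 3350 kg/m³ × 9.8 m/s² × 48070 m = 1.578×10^9 Pa = 1578 MPa
Total = 276.0 + 321.5 + 1578 = 2175.6 MPa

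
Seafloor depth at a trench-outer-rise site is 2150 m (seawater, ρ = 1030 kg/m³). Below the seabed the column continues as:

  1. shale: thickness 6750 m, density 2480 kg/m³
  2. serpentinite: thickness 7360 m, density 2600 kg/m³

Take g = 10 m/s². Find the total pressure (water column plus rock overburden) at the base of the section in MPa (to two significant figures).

380 MPa

seawater: 1030 kg/m³ × 10 m/s² × 2150 m = 2.215×10^7 Pa = 22.14 MPa
shale: 2480 kg/m³ × 10 m/s² × 6750 m = 1.674×10^8 Pa = 167.4 MPa
serpentinite: 2600 kg/m³ × 10 m/s² × 7360 m = 1.914×10^8 Pa = 191.4 MPa
Total = 22.14 + 167.4 + 191.4 = 380.91 MPa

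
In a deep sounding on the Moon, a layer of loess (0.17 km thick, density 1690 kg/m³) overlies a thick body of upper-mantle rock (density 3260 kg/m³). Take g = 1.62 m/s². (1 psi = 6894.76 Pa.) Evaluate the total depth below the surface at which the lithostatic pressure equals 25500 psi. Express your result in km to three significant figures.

Pressure at base of upper layers: 1690×1.62×170 = 4.654×10^5 Pa = 67.50 psi
Remaining pressure to be supplied by upper-mantle rock: 1.758×10^8 − 4.654×10^5 = 1.754×10^8 Pa
Additional depth in upper-mantle rock = 1.754×10^8 Pa / (3260 kg/m³ × 1.62 m/s²) = 33203 m
Total depth = 170 m + 33203 m = 33373 m
= 33.373 km

33.4 km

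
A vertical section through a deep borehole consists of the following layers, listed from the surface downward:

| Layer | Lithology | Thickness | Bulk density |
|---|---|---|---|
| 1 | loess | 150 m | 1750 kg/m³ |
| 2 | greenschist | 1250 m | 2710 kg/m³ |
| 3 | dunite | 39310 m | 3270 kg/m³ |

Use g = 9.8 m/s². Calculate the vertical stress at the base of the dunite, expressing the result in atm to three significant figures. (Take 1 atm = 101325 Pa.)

loess: 1750 kg/m³ × 9.8 m/s² × 150 m = 2.572×10^6 Pa = 25.39 atm
greenschist: 2710 kg/m³ × 9.8 m/s² × 1250 m = 3.320×10^7 Pa = 327.6 atm
dunite: 3270 kg/m³ × 9.8 m/s² × 39310 m = 1.260×10^9 Pa = 12433 atm
Total = 25.39 + 327.6 + 12433 = 12786 atm

12800 atm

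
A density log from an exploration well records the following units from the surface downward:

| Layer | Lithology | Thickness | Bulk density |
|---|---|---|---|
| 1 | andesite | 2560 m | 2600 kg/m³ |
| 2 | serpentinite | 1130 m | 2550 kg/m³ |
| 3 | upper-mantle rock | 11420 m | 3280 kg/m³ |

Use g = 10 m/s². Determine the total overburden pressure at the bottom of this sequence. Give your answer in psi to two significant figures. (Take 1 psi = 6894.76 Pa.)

andesite: 2600 kg/m³ × 10 m/s² × 2560 m = 6.656×10^7 Pa = 9654 psi
serpentinite: 2550 kg/m³ × 10 m/s² × 1130 m = 2.881×10^7 Pa = 4179 psi
upper-mantle rock: 3280 kg/m³ × 10 m/s² × 11420 m = 3.746×10^8 Pa = 54328 psi
Total = 9654 + 4179 + 54328 = 68161 psi

68000 psi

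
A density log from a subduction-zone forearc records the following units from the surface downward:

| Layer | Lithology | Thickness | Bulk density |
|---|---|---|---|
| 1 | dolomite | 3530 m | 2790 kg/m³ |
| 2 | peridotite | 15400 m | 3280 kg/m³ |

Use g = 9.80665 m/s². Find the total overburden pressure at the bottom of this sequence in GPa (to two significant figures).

0.59 GPa

dolomite: 2790 kg/m³ × 9.80665 m/s² × 3530 m = 9.658×10^7 Pa = 0.09658 GPa
peridotite: 3280 kg/m³ × 9.80665 m/s² × 15400 m = 4.954×10^8 Pa = 0.4954 GPa
Total = 0.09658 + 0.4954 = 0.59194 GPa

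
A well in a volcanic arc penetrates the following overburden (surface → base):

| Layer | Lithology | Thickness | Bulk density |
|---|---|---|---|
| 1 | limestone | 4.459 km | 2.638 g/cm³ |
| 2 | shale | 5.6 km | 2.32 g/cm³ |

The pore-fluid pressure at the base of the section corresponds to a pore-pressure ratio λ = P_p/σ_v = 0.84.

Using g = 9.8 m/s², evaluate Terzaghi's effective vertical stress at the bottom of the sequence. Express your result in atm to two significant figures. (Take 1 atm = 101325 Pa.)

380 atm

Overburden (lithostatic) stress σ_v:
limestone: 2638 kg/m³ × 9.8 m/s² × 4459 m = 1.153×10^8 Pa = 115.3 MPa
shale: 2320 kg/m³ × 9.8 m/s² × 5600 m = 1.273×10^8 Pa = 127.3 MPa
Total = 115.3 + 127.3 = 242.60 MPa
Pore pressure P_p = λ·σ_v = 0.84 × 242.6 MPa = 203.8 MPa
Effective stress σ' = σ_v − P_p = 242.6 − 203.8 = 38.816 MPa = 383.08 atm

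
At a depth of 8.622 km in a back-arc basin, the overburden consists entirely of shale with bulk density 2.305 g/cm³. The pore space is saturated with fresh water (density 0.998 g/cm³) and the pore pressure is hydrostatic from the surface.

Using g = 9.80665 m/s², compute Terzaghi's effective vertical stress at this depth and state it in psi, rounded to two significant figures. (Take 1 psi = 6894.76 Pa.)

16000 psi

Overburden (lithostatic) stress σ_v:
shale: 2305 kg/m³ × 9.80665 m/s² × 8622 m = 1.949×10^8 Pa = 194.9 MPa
Pore pressure P_p = 998 kg/m³ × 9.80665 m/s² × 8622 m = 8.438×10^7 Pa = 84.38 MPa
Effective stress σ' = σ_v − P_p = 194.9 − 84.38 = 110.51 MPa = 16028 psi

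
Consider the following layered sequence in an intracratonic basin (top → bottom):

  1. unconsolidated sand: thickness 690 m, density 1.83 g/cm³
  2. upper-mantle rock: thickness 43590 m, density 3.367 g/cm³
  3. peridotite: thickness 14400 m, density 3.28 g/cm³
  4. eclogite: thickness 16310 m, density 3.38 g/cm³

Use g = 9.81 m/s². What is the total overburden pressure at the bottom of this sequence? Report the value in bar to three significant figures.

unconsolidated sand: 1830 kg/m³ × 9.81 m/s² × 690 m = 1.239×10^7 Pa = 123.9 bar
upper-mantle rock: 3367 kg/m³ × 9.81 m/s² × 43590 m = 1.440×10^9 Pa = 14398 bar
peridotite: 3280 kg/m³ × 9.81 m/s² × 14400 m = 4.633×10^8 Pa = 4633 bar
eclogite: 3380 kg/m³ × 9.81 m/s² × 16310 m = 5.408×10^8 Pa = 5408 bar
Total = 123.9 + 14398 + 4633 + 5408 = 24563 bar

24600 bar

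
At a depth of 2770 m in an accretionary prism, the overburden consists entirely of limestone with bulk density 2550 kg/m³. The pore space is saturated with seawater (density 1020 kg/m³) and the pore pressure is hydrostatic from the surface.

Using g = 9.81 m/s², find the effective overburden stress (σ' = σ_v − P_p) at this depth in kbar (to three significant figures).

Overburden (lithostatic) stress σ_v:
limestone: 2550 kg/m³ × 9.81 m/s² × 2770 m = 6.929×10^7 Pa = 69.29 MPa
Pore pressure P_p = 1020 kg/m³ × 9.81 m/s² × 2770 m = 2.772×10^7 Pa = 27.72 MPa
Effective stress σ' = σ_v − P_p = 69.29 − 27.72 = 41.576 MPa = 0.41576 kbar

0.416 kbar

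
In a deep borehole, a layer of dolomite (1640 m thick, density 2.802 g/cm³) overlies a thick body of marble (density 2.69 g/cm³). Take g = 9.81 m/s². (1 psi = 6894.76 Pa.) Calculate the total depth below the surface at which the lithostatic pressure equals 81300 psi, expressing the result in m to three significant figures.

21200 m

Pressure at base of upper layers: 2802×9.81×1640 = 4.508×10^7 Pa = 6538 psi
Remaining pressure to be supplied by marble: 5.605×10^8 − 4.508×10^7 = 5.155×10^8 Pa
Additional depth in marble = 5.155×10^8 Pa / (2690 kg/m³ × 9.81 m/s²) = 19533 m
Total depth = 1640 m + 19533 m = 21173 m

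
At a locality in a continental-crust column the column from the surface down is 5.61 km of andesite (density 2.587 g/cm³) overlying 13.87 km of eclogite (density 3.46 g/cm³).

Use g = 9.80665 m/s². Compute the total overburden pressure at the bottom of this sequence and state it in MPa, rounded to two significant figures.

610 MPa

andesite: 2587 kg/m³ × 9.80665 m/s² × 5610 m = 1.423×10^8 Pa = 142.3 MPa
eclogite: 3460 kg/m³ × 9.80665 m/s² × 13870 m = 4.706×10^8 Pa = 470.6 MPa
Total = 142.3 + 470.6 = 612.95 MPa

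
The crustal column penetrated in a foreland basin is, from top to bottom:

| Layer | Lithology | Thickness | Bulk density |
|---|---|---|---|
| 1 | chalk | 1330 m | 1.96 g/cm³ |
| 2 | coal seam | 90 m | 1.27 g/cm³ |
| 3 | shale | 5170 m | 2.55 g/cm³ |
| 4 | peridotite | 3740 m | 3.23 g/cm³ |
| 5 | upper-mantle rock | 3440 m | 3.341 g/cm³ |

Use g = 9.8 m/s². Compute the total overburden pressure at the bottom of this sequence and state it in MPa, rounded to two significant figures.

chalk: 1960 kg/m³ × 9.8 m/s² × 1330 m = 2.555×10^7 Pa = 25.55 MPa
coal seam: 1270 kg/m³ × 9.8 m/s² × 90 m = 1.120×10^6 Pa = 1.120 MPa
shale: 2550 kg/m³ × 9.8 m/s² × 5170 m = 1.292×10^8 Pa = 129.2 MPa
peridotite: 3230 kg/m³ × 9.8 m/s² × 3740 m = 1.184×10^8 Pa = 118.4 MPa
upper-mantle rock: 3341 kg/m³ × 9.8 m/s² × 3440 m = 1.126×10^8 Pa = 112.6 MPa
Total = 25.55 + 1.120 + 129.2 + 118.4 + 112.6 = 386.88 MPa

390 MPa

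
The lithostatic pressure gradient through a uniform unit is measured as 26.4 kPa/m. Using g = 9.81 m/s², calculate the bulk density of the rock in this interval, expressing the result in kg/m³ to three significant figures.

ρ = (dP/dz)/g = 26.4 kPa/m / 9.81 m/s² = 26400 Pa/m / 9.81 m/s² = 2691.1 kg/m³

2690 kg/m³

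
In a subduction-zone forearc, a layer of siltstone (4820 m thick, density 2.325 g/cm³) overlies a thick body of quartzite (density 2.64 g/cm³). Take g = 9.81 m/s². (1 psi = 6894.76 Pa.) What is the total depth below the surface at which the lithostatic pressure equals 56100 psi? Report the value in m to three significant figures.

Pressure at base of upper layers: 2325×9.81×4820 = 1.099×10^8 Pa = 15945 psi
Remaining pressure to be supplied by quartzite: 3.868×10^8 − 1.099×10^8 = 2.769×10^8 Pa
Additional depth in quartzite = 2.769×10^8 Pa / (2640 kg/m³ × 9.81 m/s²) = 10690 m
Total depth = 4820 m + 10690 m = 15510 m

15500 m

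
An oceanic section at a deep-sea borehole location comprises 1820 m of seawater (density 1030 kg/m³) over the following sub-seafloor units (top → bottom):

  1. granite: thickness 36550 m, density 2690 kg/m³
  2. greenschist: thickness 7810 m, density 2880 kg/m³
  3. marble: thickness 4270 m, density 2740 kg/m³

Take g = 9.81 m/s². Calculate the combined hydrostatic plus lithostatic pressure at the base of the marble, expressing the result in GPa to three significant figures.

seawater: 1030 kg/m³ × 9.81 m/s² × 1820 m = 1.839×10^7 Pa = 0.01839 GPa
granite: 2690 kg/m³ × 9.81 m/s² × 36550 m = 9.645×10^8 Pa = 0.9645 GPa
greenschist: 2880 kg/m³ × 9.81 m/s² × 7810 m = 2.207×10^8 Pa = 0.2207 GPa
marble: 2740 kg/m³ × 9.81 m/s² × 4270 m = 1.148×10^8 Pa = 0.1148 GPa
Total = 0.01839 + 0.9645 + 0.2207 + 0.1148 = 1.3183 GPa

1.32 GPa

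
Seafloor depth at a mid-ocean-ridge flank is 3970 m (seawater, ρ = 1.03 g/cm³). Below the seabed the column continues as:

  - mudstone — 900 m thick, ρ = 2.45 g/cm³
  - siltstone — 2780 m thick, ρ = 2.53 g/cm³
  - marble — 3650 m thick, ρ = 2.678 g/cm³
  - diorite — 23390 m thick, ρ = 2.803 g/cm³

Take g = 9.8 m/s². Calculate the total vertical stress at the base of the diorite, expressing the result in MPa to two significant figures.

seawater: 1030 kg/m³ × 9.8 m/s² × 3970 m = 4.007×10^7 Pa = 40.07 MPa
mudstone: 2450 kg/m³ × 9.8 m/s² × 900 m = 2.161×10^7 Pa = 21.61 MPa
siltstone: 2530 kg/m³ × 9.8 m/s² × 2780 m = 6.893×10^7 Pa = 68.93 MPa
marble: 2678 kg/m³ × 9.8 m/s² × 3650 m = 9.579×10^7 Pa = 95.79 MPa
diorite: 2803 kg/m³ × 9.8 m/s² × 23390 m = 6.425×10^8 Pa = 642.5 MPa
Total = 40.07 + 21.61 + 68.93 + 95.79 + 642.5 = 868.91 MPa

870 MPa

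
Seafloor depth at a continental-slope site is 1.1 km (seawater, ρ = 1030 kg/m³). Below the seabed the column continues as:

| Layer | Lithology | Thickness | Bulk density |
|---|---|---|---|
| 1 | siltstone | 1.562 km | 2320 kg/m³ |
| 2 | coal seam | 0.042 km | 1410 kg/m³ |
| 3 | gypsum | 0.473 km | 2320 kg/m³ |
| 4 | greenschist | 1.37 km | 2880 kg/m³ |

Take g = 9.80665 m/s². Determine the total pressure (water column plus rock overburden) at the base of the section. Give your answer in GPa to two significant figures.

seawater: 1030 kg/m³ × 9.80665 m/s² × 1100 m = 1.111×10^7 Pa = 0.01111 GPa
siltstone: 2320 kg/m³ × 9.80665 m/s² × 1562 m = 3.554×10^7 Pa = 0.03554 GPa
coal seam: 1410 kg/m³ × 9.80665 m/s² × 42 m = 5.807×10^5 Pa = 5.807×10^-4 GPa
gypsum: 2320 kg/m³ × 9.80665 m/s² × 473 m = 1.076×10^7 Pa = 0.01076 GPa
greenschist: 2880 kg/m³ × 9.80665 m/s² × 1370 m = 3.869×10^7 Pa = 0.03869 GPa
Total = 0.01111 + 0.03554 + 5.807×10^-4 + 0.01076 + 0.03869 = 0.096684 GPa

0.097 GPa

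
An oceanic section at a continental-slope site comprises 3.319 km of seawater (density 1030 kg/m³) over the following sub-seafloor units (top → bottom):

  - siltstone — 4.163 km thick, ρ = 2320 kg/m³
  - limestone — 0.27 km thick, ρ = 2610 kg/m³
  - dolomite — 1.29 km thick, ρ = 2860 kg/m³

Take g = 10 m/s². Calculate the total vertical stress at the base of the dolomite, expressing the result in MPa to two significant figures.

170 MPa

seawater: 1030 kg/m³ × 10 m/s² × 3319 m = 3.419×10^7 Pa = 34.19 MPa
siltstone: 2320 kg/m³ × 10 m/s² × 4163 m = 9.658×10^7 Pa = 96.58 MPa
limestone: 2610 kg/m³ × 10 m/s² × 270 m = 7.047×10^6 Pa = 7.047 MPa
dolomite: 2860 kg/m³ × 10 m/s² × 1290 m = 3.689×10^7 Pa = 36.89 MPa
Total = 34.19 + 96.58 + 7.047 + 36.89 = 174.71 MPa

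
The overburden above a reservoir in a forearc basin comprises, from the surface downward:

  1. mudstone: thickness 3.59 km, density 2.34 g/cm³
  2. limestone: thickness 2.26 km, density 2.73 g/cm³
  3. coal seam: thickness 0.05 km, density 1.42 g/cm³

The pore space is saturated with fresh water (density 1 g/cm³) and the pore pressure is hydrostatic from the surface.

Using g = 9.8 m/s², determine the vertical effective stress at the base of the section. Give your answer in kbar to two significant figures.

Overburden (lithostatic) stress σ_v:
mudstone: 2340 kg/m³ × 9.8 m/s² × 3590 m = 8.233×10^7 Pa = 82.33 MPa
limestone: 2730 kg/m³ × 9.8 m/s² × 2260 m = 6.046×10^7 Pa = 60.46 MPa
coal seam: 1420 kg/m³ × 9.8 m/s² × 50 m = 6.958×10^5 Pa = 0.6958 MPa
Total = 82.33 + 60.46 + 0.6958 = 143.49 MPa
Pore pressure P_p = 1000 kg/m³ × 9.8 m/s² × 5900 m = 5.782×10^7 Pa = 57.82 MPa
Effective stress σ' = σ_v − P_p = 143.5 − 57.82 = 85.666 MPa = 0.85666 kbar

0.86 kbar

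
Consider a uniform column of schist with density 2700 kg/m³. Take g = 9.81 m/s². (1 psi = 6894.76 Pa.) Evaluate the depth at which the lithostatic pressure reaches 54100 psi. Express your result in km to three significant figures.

h = P/(ρg) = 54100 psi / (2700 kg/m³ × 9.81 m/s²) = 3.730×10^8 Pa / 26487 Pa/m = 14083 m
= 14.083 km

14.1 km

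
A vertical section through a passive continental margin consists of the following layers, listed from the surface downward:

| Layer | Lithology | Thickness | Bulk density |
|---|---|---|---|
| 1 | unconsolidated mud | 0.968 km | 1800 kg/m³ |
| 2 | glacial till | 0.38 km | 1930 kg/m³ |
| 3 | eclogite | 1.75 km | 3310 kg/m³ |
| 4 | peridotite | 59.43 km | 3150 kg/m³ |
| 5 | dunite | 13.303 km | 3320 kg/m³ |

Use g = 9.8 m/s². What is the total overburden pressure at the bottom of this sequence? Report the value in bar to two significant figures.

23000 bar

unconsolidated mud: 1800 kg/m³ × 9.8 m/s² × 968 m = 1.708×10^7 Pa = 170.8 bar
glacial till: 1930 kg/m³ × 9.8 m/s² × 380 m = 7.187×10^6 Pa = 71.87 bar
eclogite: 3310 kg/m³ × 9.8 m/s² × 1750 m = 5.677×10^7 Pa = 567.7 bar
peridotite: 3150 kg/m³ × 9.8 m/s² × 59430 m = 1.835×10^9 Pa = 18346 bar
dunite: 3320 kg/m³ × 9.8 m/s² × 13303 m = 4.328×10^8 Pa = 4328 bar
Total = 170.8 + 71.87 + 567.7 + 18346 + 4328 = 23485 bar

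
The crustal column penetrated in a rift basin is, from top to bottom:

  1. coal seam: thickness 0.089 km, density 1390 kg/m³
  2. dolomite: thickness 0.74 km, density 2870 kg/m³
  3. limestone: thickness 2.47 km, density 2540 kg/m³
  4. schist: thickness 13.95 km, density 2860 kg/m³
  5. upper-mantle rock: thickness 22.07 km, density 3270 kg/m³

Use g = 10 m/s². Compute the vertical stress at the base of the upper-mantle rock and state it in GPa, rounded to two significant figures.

1.2 GPa

coal seam: 1390 kg/m³ × 10 m/s² × 89 m = 1.237×10^6 Pa = 1.237×10^-3 GPa
dolomite: 2870 kg/m³ × 10 m/s² × 740 m = 2.124×10^7 Pa = 0.02124 GPa
limestone: 2540 kg/m³ × 10 m/s² × 2470 m = 6.274×10^7 Pa = 0.06274 GPa
schist: 2860 kg/m³ × 10 m/s² × 13950 m = 3.990×10^8 Pa = 0.3990 GPa
upper-mantle rock: 3270 kg/m³ × 10 m/s² × 22070 m = 7.217×10^8 Pa = 0.7217 GPa
Total = 1.237×10^-3 + 0.02124 + 0.06274 + 0.3990 + 0.7217 = 1.2059 GPa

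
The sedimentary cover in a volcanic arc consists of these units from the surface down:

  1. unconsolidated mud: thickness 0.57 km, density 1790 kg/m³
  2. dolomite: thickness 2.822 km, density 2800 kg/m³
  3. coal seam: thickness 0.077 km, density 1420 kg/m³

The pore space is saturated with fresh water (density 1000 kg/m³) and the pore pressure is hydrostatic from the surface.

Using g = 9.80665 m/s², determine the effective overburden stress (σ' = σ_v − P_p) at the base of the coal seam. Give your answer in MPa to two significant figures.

55 MPa

Overburden (lithostatic) stress σ_v:
unconsolidated mud: 1790 kg/m³ × 9.80665 m/s² × 570 m = 1.001×10^7 Pa = 10.01 MPa
dolomite: 2800 kg/m³ × 9.80665 m/s² × 2822 m = 7.749×10^7 Pa = 77.49 MPa
coal seam: 1420 kg/m³ × 9.80665 m/s² × 77 m = 1.072×10^6 Pa = 1.072 MPa
Total = 10.01 + 77.49 + 1.072 = 88.566 MPa
Pore pressure P_p = 1000 kg/m³ × 9.80665 m/s² × 3469 m = 3.402×10^7 Pa = 34.02 MPa
Effective stress σ' = σ_v − P_p = 88.57 − 34.02 = 54.547 MPa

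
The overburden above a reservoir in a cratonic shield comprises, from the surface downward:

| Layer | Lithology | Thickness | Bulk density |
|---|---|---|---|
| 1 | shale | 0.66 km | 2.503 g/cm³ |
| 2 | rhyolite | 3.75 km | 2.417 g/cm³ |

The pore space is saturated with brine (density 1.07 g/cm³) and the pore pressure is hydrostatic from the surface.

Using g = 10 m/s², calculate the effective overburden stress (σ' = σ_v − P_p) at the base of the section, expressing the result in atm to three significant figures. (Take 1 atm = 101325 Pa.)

592 atm

Overburden (lithostatic) stress σ_v:
shale: 2503 kg/m³ × 10 m/s² × 660 m = 1.652×10^7 Pa = 16.52 MPa
rhyolite: 2417 kg/m³ × 10 m/s² × 3750 m = 9.064×10^7 Pa = 90.64 MPa
Total = 16.52 + 90.64 = 107.16 MPa
Pore pressure P_p = 1070 kg/m³ × 10 m/s² × 4410 m = 4.719×10^7 Pa = 47.19 MPa
Effective stress σ' = σ_v − P_p = 107.2 − 47.19 = 59.970 MPa = 591.86 atm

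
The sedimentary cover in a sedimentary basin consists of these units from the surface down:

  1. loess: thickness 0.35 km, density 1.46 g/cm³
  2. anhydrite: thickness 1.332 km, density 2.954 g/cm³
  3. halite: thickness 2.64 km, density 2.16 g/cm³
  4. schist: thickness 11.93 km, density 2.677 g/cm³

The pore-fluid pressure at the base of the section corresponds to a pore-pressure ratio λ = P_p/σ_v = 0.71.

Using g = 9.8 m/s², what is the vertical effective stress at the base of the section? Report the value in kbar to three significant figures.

1.20 kbar

Overburden (lithostatic) stress σ_v:
loess: 1460 kg/m³ × 9.8 m/s² × 350 m = 5.008×10^6 Pa = 5.008 MPa
anhydrite: 2954 kg/m³ × 9.8 m/s² × 1332 m = 3.856×10^7 Pa = 38.56 MPa
halite: 2160 kg/m³ × 9.8 m/s² × 2640 m = 5.588×10^7 Pa = 55.88 MPa
schist: 2677 kg/m³ × 9.8 m/s² × 11930 m = 3.130×10^8 Pa = 313.0 MPa
Total = 5.008 + 38.56 + 55.88 + 313.0 = 412.43 MPa
Pore pressure P_p = λ·σ_v = 0.71 × 412.4 MPa = 292.8 MPa
Effective stress σ' = σ_v − P_p = 412.4 − 292.8 = 119.60 MPa = 1.1960 kbar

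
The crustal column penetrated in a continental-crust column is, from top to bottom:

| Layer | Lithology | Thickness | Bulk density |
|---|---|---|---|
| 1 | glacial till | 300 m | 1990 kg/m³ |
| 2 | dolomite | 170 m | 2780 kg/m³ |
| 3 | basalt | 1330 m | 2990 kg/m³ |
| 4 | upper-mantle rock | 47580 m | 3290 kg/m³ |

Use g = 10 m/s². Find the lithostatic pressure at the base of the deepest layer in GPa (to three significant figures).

glacial till: 1990 kg/m³ × 10 m/s² × 300 m = 5.970×10^6 Pa = 5.970×10^-3 GPa
dolomite: 2780 kg/m³ × 10 m/s² × 170 m = 4.726×10^6 Pa = 4.726×10^-3 GPa
basalt: 2990 kg/m³ × 10 m/s² × 1330 m = 3.977×10^7 Pa = 0.03977 GPa
upper-mantle rock: 3290 kg/m³ × 10 m/s² × 47580 m = 1.565×10^9 Pa = 1.565 GPa
Total = 5.970×10^-3 + 4.726×10^-3 + 0.03977 + 1.565 = 1.6158 GPa

1.62 GPa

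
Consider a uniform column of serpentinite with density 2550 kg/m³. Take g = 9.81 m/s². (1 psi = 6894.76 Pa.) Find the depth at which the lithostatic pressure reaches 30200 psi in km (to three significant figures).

h = P/(ρg) = 30200 psi / (2550 kg/m³ × 9.81 m/s²) = 2.082×10^8 Pa / 25016 Pa/m = 8323.7 m
= 8.3237 km

8.32 km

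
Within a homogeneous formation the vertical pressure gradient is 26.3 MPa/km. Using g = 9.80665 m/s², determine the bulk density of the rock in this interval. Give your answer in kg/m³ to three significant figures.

ρ = (dP/dz)/g = 26.3 MPa/km / 9.80665 m/s² = 26300 Pa/m / 9.80665 m/s² = 2681.9 kg/m³

2680 kg/m³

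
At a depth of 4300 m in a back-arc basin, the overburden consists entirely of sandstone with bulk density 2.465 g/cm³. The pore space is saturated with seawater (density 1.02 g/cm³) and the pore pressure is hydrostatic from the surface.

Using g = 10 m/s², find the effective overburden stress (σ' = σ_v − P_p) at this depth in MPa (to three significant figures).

62.1 MPa

Overburden (lithostatic) stress σ_v:
sandstone: 2465 kg/m³ × 10 m/s² × 4300 m = 1.060×10^8 Pa = 106.0 MPa
Pore pressure P_p = 1020 kg/m³ × 10 m/s² × 4300 m = 4.386×10^7 Pa = 43.86 MPa
Effective stress σ' = σ_v − P_p = 106.0 − 43.86 = 62.135 MPa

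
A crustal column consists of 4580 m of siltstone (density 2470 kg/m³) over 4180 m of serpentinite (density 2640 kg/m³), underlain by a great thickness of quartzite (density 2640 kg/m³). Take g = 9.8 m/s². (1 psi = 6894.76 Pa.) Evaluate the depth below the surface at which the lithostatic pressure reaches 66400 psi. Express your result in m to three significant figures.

Pressure at base of upper layers: 2470×9.8×4580 + 2640×9.8×4180 = 2.190×10^8 Pa = 31764 psi
Remaining pressure to be supplied by quartzite: 4.578×10^8 − 2.190×10^8 = 2.388×10^8 Pa
Additional depth in quartzite = 2.388×10^8 Pa / (2640 kg/m³ × 9.8 m/s²) = 9230.2 m
Total depth = 8760 m + 9230.2 m = 17990 m

18000 m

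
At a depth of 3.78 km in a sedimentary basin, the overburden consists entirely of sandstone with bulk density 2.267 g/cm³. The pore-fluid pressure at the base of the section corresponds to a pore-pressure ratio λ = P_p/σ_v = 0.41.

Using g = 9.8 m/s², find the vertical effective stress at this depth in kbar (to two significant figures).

0.50 kbar

Overburden (lithostatic) stress σ_v:
sandstone: 2267 kg/m³ × 9.8 m/s² × 3780 m = 8.398×10^7 Pa = 83.98 MPa
Pore pressure P_p = λ·σ_v = 0.41 × 83.98 MPa = 34.43 MPa
Effective stress σ' = σ_v − P_p = 83.98 − 34.43 = 49.547 MPa = 0.49547 kbar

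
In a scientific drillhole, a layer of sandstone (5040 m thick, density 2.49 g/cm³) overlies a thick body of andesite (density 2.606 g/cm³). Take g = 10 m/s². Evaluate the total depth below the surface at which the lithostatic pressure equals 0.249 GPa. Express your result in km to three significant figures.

9.78 km

Pressure at base of upper layers: 2490×10×5040 = 1.255×10^8 Pa = 0.1255 GPa
Remaining pressure to be supplied by andesite: 2.490×10^8 − 1.255×10^8 = 1.235×10^8 Pa
Additional depth in andesite = 1.235×10^8 Pa / (2606 kg/m³ × 10 m/s²) = 4739.2 m
Total depth = 5040 m + 4739.2 m = 9779.2 m
= 9.7792 km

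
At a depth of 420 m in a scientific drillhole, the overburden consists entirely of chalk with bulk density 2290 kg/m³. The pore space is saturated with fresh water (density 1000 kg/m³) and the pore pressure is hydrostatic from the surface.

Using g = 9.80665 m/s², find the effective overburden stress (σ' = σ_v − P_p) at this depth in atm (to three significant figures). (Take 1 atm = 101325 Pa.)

Overburden (lithostatic) stress σ_v:
chalk: 2290 kg/m³ × 9.80665 m/s² × 420 m = 9.432×10^6 Pa = 9.432 MPa
Pore pressure P_p = 1000 kg/m³ × 9.80665 m/s² × 420 m = 4.119×10^6 Pa = 4.119 MPa
Effective stress σ' = σ_v − P_p = 9.432 − 4.119 = 5.3132 MPa = 52.438 atm

52.4 atm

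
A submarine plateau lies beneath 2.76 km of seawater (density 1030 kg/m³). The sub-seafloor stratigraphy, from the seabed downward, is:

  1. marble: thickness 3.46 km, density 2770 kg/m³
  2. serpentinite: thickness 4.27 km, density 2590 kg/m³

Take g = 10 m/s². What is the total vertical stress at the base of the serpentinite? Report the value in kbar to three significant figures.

seawater: 1030 kg/m³ × 10 m/s² × 2760 m = 2.843×10^7 Pa = 0.2843 kbar
marble: 2770 kg/m³ × 10 m/s² × 3460 m = 9.584×10^7 Pa = 0.9584 kbar
serpentinite: 2590 kg/m³ × 10 m/s² × 4270 m = 1.106×10^8 Pa = 1.106 kbar
Total = 0.2843 + 0.9584 + 1.106 = 2.3486 kbar

2.35 kbar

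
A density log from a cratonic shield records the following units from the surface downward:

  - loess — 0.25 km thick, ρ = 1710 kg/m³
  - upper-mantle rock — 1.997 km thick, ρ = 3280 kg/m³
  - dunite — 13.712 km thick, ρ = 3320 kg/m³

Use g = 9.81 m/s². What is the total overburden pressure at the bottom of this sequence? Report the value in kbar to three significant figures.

5.15 kbar

loess: 1710 kg/m³ × 9.81 m/s² × 250 m = 4.194×10^6 Pa = 0.04194 kbar
upper-mantle rock: 3280 kg/m³ × 9.81 m/s² × 1997 m = 6.426×10^7 Pa = 0.6426 kbar
dunite: 3320 kg/m³ × 9.81 m/s² × 13712 m = 4.466×10^8 Pa = 4.466 kbar
Total = 0.04194 + 0.6426 + 4.466 = 5.1504 kbar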